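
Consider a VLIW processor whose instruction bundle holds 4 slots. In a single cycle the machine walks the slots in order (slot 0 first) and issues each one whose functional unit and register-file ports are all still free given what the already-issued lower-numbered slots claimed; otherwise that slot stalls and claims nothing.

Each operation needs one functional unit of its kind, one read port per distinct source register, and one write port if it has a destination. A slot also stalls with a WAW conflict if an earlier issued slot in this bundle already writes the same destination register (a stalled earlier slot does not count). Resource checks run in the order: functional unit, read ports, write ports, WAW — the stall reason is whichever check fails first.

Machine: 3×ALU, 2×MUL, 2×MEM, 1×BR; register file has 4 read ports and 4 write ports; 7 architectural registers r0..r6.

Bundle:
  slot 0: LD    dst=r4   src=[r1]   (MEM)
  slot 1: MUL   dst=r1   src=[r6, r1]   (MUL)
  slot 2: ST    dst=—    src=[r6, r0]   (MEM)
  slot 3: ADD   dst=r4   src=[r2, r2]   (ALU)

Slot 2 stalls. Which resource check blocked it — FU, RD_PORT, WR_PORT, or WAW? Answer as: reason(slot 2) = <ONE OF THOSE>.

  0. MEM→r4 ⇒ go  {3A/2Mu/1Ld/1B | 3r 3w}
  1. MUL→r1 ⇒ go  {3A/1Mu/1Ld/1B | 1r 2w}
  2. MEM ⇒ no(RD_PORT)  {3A/1Mu/1Ld/1B | 1r 2w}
  3. ALU→r4 ⇒ no(WAW)  {3A/1Mu/1Ld/1B | 1r 2w}

reason(slot 2) = RD_PORT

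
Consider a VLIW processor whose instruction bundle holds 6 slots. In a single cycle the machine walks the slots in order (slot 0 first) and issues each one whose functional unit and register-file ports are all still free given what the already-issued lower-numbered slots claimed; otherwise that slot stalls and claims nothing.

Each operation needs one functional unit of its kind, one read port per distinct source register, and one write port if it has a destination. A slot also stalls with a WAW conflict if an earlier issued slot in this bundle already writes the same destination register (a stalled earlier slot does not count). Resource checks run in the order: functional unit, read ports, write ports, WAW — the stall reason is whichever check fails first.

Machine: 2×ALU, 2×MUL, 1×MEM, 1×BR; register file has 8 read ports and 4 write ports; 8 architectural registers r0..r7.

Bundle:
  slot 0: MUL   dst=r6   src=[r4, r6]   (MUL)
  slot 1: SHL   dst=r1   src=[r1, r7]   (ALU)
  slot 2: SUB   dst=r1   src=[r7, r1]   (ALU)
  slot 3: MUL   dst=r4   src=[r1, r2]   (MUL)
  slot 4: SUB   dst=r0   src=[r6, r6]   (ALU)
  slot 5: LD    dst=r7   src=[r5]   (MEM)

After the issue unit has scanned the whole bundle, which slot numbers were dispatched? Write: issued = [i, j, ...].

slot 0 (MUL): ISSUE — free A2,Mu1,Ld1,B1 rp6 wp3
slot 1 (ALU): ISSUE — free A1,Mu1,Ld1,B1 rp4 wp2
slot 2 (ALU): stall WAW — free A1,Mu1,Ld1,B1 rp4 wp2
slot 3 (MUL): ISSUE — free A1,Mu0,Ld1,B1 rp2 wp1
slot 4 (ALU): ISSUE — free A0,Mu0,Ld1,B1 rp1 wp0
slot 5 (MEM): stall WR_PORT — free A0,Mu0,Ld1,B1 rp1 wp0

issued = [0, 1, 3, 4]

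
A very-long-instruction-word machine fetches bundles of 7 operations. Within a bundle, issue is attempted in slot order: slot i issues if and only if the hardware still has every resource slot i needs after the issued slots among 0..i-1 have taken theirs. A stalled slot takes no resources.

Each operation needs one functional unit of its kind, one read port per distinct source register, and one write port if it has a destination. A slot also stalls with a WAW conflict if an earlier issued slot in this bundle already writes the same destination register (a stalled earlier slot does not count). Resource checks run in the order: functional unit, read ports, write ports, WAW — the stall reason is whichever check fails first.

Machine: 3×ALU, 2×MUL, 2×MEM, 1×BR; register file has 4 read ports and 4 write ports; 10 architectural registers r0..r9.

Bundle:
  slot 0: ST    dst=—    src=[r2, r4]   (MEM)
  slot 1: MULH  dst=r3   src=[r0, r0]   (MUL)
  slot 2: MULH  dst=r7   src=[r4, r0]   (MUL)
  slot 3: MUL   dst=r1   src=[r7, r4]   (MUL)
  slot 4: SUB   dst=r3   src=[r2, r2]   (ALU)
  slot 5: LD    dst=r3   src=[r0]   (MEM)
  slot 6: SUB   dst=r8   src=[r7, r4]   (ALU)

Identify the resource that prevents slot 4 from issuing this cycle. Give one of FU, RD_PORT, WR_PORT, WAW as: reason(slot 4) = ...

(0) want 1×MEM +2rd +0wr — yes → AL3|MU2|ME1|BR1|rd2|wr4
(1) want 1×MUL +1rd +1wr — yes → AL3|MU1|ME1|BR1|rd1|wr3
(2) want 1×MUL +2rd +1wr — RD_PORT → AL3|MU1|ME1|BR1|rd1|wr3
(3) want 1×MUL +2rd +1wr — RD_PORT → AL3|MU1|ME1|BR1|rd1|wr3
(4) want 1×ALU +1rd +1wr — WAW → AL3|MU1|ME1|BR1|rd1|wr3
(5) want 1×MEM +1rd +1wr — WAW → AL3|MU1|ME1|BR1|rd1|wr3
(6) want 1×ALU +2rd +1wr — RD_PORT → AL3|MU1|ME1|BR1|rd1|wr3

reason(slot 4) = WAW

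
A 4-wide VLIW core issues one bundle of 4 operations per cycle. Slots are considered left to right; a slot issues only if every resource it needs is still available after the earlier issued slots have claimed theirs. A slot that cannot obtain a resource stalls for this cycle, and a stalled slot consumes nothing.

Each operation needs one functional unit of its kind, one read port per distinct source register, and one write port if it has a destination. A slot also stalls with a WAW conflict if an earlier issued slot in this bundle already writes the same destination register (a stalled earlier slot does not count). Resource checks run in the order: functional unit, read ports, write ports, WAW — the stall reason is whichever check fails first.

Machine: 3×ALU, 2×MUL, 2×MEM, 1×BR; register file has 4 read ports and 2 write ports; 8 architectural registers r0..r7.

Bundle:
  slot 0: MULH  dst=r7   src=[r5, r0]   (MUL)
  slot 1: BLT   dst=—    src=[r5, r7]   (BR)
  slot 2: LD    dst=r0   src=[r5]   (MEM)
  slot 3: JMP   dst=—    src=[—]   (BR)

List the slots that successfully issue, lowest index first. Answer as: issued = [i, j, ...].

#0 MUL src=r5,r0 dispatched  <A:3 Mu:1 Ld:2 B:1 rd:2 wr:1>
#1 BR src=r5,r7 dispatched  <A:3 Mu:1 Ld:2 B:0 rd:0 wr:1>
#2 MEM src=r5 held:RD_PORT  <A:3 Mu:1 Ld:2 B:0 rd:0 wr:1>
#3 BR src=- held:FU  <A:3 Mu:1 Ld:2 B:0 rd:0 wr:1>

issued = [0, 1]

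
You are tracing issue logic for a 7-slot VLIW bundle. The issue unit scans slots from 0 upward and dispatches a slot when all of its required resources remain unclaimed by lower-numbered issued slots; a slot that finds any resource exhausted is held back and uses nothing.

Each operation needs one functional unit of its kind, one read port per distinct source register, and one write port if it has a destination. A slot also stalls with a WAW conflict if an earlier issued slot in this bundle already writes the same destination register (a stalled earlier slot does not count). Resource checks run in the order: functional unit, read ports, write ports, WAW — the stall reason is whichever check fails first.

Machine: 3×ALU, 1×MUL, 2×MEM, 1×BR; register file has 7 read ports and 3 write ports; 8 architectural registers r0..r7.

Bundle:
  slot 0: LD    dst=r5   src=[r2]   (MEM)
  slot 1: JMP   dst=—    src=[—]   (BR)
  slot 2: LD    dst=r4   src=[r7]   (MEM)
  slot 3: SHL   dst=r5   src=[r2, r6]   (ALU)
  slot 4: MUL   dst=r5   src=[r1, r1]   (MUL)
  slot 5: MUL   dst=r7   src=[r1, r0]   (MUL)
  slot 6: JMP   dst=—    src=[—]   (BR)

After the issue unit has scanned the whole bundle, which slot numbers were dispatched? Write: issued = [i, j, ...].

(0) want 1×MEM +1rd +1wr — yes → AL3|MU1|ME1|BR1|rd6|wr2
(1) want 1×BR +0rd +0wr — yes → AL3|MU1|ME1|BR0|rd6|wr2
(2) want 1×MEM +1rd +1wr — yes → AL3|MU1|ME0|BR0|rd5|wr1
(3) want 1×ALU +2rd +1wr — WAW → AL3|MU1|ME0|BR0|rd5|wr1
(4) want 1×MUL +1rd +1wr — WAW → AL3|MU1|ME0|BR0|rd5|wr1
(5) want 1×MUL +2rd +1wr — yes → AL3|MU0|ME0|BR0|rd3|wr0
(6) want 1×BR +0rd +0wr — FU → AL3|MU0|ME0|BR0|rd3|wr0

issued = [0, 1, 2, 5]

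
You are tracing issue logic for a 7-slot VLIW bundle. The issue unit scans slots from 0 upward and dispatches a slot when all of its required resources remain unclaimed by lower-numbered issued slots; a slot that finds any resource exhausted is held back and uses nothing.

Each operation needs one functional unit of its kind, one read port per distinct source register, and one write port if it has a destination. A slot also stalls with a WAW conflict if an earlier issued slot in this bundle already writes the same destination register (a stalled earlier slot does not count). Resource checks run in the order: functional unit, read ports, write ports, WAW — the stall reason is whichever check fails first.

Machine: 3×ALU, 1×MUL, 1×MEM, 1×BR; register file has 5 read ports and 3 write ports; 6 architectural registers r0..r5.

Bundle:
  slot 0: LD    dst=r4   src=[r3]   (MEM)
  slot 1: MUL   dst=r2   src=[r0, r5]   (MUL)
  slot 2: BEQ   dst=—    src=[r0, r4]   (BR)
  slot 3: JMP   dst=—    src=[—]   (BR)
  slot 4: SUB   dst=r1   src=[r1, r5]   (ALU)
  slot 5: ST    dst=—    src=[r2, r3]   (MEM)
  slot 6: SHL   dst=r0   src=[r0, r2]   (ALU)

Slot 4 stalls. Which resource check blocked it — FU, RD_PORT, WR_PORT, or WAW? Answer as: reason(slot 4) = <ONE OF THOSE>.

reason(slot 4) = RD_PORT

(0) want 1×MEM +1rd +1wr — yes → AL3|MU1|ME0|BR1|rd4|wr2
(1) want 1×MUL +2rd +1wr — yes → AL3|MU0|ME0|BR1|rd2|wr1
(2) want 1×BR +2rd +0wr — yes → AL3|MU0|ME0|BR0|rd0|wr1
(3) want 1×BR +0rd +0wr — FU → AL3|MU0|ME0|BR0|rd0|wr1
(4) want 1×ALU +2rd +1wr — RD_PORT → AL3|MU0|ME0|BR0|rd0|wr1
(5) want 1×MEM +2rd +0wr — FU → AL3|MU0|ME0|BR0|rd0|wr1
(6) want 1×ALU +2rd +1wr — RD_PORT → AL3|MU0|ME0|BR0|rd0|wr1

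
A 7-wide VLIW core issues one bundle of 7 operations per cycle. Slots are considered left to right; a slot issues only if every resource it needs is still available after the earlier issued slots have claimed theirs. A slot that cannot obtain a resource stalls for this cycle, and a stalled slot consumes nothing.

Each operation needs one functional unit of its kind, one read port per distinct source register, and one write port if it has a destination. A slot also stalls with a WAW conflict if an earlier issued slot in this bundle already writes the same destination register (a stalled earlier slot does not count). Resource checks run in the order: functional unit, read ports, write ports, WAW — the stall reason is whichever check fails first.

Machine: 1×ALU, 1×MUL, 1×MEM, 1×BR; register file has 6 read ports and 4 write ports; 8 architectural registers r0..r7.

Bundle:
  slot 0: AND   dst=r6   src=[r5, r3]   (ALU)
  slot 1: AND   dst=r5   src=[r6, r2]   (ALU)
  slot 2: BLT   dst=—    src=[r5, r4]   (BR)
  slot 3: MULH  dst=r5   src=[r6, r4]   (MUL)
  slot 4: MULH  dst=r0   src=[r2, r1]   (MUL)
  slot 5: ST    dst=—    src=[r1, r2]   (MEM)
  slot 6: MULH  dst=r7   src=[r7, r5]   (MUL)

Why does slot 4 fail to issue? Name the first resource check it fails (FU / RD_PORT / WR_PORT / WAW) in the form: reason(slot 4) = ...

[0] ALU needs rd=2 wr=1: ok; after: ALU=0 MUL=1 MEM=1 BR=1, R=4, W=3
[1] ALU needs rd=2 wr=1: FU; after: ALU=0 MUL=1 MEM=1 BR=1, R=4, W=3
[2] BR needs rd=2 wr=0: ok; after: ALU=0 MUL=1 MEM=1 BR=0, R=2, W=3
[3] MUL needs rd=2 wr=1: ok; after: ALU=0 MUL=0 MEM=1 BR=0, R=0, W=2
[4] MUL needs rd=2 wr=1: FU; after: ALU=0 MUL=0 MEM=1 BR=0, R=0, W=2
[5] MEM needs rd=2 wr=0: RD_PORT; after: ALU=0 MUL=0 MEM=1 BR=0, R=0, W=2
[6] MUL needs rd=2 wr=1: FU; after: ALU=0 MUL=0 MEM=1 BR=0, R=0, W=2

reason(slot 4) = FU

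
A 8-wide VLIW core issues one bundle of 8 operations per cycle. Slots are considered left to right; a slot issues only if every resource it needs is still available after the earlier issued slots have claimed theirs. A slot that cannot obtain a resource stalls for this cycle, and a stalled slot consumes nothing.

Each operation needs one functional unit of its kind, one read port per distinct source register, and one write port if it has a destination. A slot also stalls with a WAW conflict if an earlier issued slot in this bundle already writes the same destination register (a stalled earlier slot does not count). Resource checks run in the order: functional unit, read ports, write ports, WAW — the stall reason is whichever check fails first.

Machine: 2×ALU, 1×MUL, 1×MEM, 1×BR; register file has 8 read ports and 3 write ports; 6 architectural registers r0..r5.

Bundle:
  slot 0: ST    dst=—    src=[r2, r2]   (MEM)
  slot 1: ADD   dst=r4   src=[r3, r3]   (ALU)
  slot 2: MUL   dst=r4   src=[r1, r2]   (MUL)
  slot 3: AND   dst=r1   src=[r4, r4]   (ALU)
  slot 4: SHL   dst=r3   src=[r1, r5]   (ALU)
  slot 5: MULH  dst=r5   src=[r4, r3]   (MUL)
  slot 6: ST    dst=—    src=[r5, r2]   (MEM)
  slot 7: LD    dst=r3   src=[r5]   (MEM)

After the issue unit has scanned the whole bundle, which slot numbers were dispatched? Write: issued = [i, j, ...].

issued = [0, 1, 3, 5]

  0. MEM ⇒ go  {2A/1Mu/0Ld/1B | 7r 3w}
  1. ALU→r4 ⇒ go  {1A/1Mu/0Ld/1B | 6r 2w}
  2. MUL→r4 ⇒ no(WAW)  {1A/1Mu/0Ld/1B | 6r 2w}
  3. ALU→r1 ⇒ go  {0A/1Mu/0Ld/1B | 5r 1w}
  4. ALU→r3 ⇒ no(FU)  {0A/1Mu/0Ld/1B | 5r 1w}
  5. MUL→r5 ⇒ go  {0A/0Mu/0Ld/1B | 3r 0w}
  6. MEM ⇒ no(FU)  {0A/0Mu/0Ld/1B | 3r 0w}
  7. MEM→r3 ⇒ no(FU)  {0A/0Mu/0Ld/1B | 3r 0w}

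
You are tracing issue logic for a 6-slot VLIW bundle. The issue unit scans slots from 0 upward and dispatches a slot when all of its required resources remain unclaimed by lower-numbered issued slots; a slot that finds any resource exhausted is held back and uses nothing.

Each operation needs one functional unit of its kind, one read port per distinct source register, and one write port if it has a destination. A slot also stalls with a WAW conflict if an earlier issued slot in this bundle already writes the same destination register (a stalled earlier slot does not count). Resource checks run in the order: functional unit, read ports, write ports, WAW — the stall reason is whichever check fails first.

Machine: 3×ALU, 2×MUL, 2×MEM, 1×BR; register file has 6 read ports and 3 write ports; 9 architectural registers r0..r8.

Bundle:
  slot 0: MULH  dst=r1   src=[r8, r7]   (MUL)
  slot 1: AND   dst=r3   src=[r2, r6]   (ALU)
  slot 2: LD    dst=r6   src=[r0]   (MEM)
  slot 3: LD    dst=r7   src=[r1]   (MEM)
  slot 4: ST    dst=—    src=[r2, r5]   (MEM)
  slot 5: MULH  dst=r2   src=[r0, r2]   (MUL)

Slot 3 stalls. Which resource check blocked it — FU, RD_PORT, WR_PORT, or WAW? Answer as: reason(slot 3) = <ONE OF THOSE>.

slot 0 (MUL): ISSUE — free A3,Mu1,Ld2,B1 rp4 wp2
slot 1 (ALU): ISSUE — free A2,Mu1,Ld2,B1 rp2 wp1
slot 2 (MEM): ISSUE — free A2,Mu1,Ld1,B1 rp1 wp0
slot 3 (MEM): stall WR_PORT — free A2,Mu1,Ld1,B1 rp1 wp0
slot 4 (MEM): stall RD_PORT — free A2,Mu1,Ld1,B1 rp1 wp0
slot 5 (MUL): stall RD_PORT — free A2,Mu1,Ld1,B1 rp1 wp0

reason(slot 3) = WR_PORT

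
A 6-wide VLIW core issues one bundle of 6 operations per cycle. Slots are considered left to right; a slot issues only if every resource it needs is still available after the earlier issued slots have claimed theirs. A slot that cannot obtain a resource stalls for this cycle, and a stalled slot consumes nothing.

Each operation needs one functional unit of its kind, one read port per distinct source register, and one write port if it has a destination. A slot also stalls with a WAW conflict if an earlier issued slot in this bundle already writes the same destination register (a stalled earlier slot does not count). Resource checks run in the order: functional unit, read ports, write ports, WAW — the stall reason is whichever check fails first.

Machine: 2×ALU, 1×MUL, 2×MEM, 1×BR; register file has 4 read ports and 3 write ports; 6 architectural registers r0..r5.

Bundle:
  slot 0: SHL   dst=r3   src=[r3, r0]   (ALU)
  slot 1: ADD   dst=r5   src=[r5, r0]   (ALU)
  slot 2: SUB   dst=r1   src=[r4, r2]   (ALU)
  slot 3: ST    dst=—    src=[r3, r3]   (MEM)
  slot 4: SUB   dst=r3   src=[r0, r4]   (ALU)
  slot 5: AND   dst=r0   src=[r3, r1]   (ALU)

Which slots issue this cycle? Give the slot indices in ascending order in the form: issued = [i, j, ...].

issued = [0, 1]

  0. ALU→r3 ⇒ go  {1A/1Mu/2Ld/1B | 2r 2w}
  1. ALU→r5 ⇒ go  {0A/1Mu/2Ld/1B | 0r 1w}
  2. ALU→r1 ⇒ no(FU)  {0A/1Mu/2Ld/1B | 0r 1w}
  3. MEM ⇒ no(RD_PORT)  {0A/1Mu/2Ld/1B | 0r 1w}
  4. ALU→r3 ⇒ no(FU)  {0A/1Mu/2Ld/1B | 0r 1w}
  5. ALU→r0 ⇒ no(FU)  {0A/1Mu/2Ld/1B | 0r 1w}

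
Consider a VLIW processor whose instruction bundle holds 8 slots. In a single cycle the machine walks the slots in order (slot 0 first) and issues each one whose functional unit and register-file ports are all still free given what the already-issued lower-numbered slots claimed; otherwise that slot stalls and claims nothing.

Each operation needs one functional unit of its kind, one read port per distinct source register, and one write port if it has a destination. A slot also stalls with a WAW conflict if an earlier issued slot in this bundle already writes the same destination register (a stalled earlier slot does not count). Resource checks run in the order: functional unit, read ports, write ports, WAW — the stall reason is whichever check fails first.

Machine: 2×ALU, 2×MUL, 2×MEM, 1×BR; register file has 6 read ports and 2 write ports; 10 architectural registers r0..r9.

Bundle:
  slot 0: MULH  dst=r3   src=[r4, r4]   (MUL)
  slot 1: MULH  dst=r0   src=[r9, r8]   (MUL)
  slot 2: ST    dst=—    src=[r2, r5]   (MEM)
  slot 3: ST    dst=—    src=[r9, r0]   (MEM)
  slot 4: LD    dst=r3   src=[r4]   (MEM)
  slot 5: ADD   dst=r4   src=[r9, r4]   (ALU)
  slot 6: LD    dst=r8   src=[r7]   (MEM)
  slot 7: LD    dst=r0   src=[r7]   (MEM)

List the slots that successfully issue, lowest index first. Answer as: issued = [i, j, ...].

(0) want 1×MUL +1rd +1wr — yes → AL2|MU1|ME2|BR1|rd5|wr1
(1) want 1×MUL +2rd +1wr — yes → AL2|MU0|ME2|BR1|rd3|wr0
(2) want 1×MEM +2rd +0wr — yes → AL2|MU0|ME1|BR1|rd1|wr0
(3) want 1×MEM +2rd +0wr — RD_PORT → AL2|MU0|ME1|BR1|rd1|wr0
(4) want 1×MEM +1rd +1wr — WR_PORT → AL2|MU0|ME1|BR1|rd1|wr0
(5) want 1×ALU +2rd +1wr — RD_PORT → AL2|MU0|ME1|BR1|rd1|wr0
(6) want 1×MEM +1rd +1wr — WR_PORT → AL2|MU0|ME1|BR1|rd1|wr0
(7) want 1×MEM +1rd +1wr — WR_PORT → AL2|MU0|ME1|BR1|rd1|wr0

issued = [0, 1, 2]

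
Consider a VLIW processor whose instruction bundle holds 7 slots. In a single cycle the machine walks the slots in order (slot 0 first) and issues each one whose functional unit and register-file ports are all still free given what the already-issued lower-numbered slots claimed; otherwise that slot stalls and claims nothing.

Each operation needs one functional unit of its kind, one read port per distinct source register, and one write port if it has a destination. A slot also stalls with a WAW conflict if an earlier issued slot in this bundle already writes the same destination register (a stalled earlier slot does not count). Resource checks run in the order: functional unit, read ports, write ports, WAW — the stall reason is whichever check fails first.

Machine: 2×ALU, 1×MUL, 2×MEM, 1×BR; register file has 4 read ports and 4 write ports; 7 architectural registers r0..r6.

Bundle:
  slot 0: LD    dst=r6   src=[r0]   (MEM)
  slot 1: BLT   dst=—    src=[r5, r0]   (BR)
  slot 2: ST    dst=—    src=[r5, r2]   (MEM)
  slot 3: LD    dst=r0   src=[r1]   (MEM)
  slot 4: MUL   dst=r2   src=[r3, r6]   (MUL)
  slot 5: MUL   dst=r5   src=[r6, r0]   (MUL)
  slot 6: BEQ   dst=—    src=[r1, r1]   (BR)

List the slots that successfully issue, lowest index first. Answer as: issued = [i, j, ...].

issued = [0, 1, 3]

#0 MEM src=r0 dispatched  <A:2 Mu:1 Ld:1 B:1 rd:3 wr:3>
#1 BR src=r5,r0 dispatched  <A:2 Mu:1 Ld:1 B:0 rd:1 wr:3>
#2 MEM src=r5,r2 held:RD_PORT  <A:2 Mu:1 Ld:1 B:0 rd:1 wr:3>
#3 MEM src=r1 dispatched  <A:2 Mu:1 Ld:0 B:0 rd:0 wr:2>
#4 MUL src=r3,r6 held:RD_PORT  <A:2 Mu:1 Ld:0 B:0 rd:0 wr:2>
#5 MUL src=r6,r0 held:RD_PORT  <A:2 Mu:1 Ld:0 B:0 rd:0 wr:2>
#6 BR src=r1,r1 held:FU  <A:2 Mu:1 Ld:0 B:0 rd:0 wr:2>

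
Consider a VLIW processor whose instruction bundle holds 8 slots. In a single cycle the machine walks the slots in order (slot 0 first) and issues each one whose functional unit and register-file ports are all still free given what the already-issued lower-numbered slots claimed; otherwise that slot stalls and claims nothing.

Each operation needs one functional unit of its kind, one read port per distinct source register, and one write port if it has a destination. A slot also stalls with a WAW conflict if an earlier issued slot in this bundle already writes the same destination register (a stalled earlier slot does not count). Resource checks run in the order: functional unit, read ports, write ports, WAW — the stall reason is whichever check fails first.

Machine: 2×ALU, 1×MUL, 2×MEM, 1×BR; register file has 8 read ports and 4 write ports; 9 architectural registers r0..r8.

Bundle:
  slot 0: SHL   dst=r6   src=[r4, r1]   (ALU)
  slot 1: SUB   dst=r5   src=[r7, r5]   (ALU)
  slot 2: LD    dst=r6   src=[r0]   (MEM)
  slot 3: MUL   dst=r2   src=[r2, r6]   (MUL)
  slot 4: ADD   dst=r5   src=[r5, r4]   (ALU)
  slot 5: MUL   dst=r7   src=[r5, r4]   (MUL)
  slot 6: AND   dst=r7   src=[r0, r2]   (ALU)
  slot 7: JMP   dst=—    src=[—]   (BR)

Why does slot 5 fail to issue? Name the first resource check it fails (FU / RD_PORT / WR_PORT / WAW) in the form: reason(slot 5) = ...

(0) want 1×ALU +2rd +1wr — yes → AL1|MU1|ME2|BR1|rd6|wr3
(1) want 1×ALU +2rd +1wr — yes → AL0|MU1|ME2|BR1|rd4|wr2
(2) want 1×MEM +1rd +1wr — WAW → AL0|MU1|ME2|BR1|rd4|wr2
(3) want 1×MUL +2rd +1wr — yes → AL0|MU0|ME2|BR1|rd2|wr1
(4) want 1×ALU +2rd +1wr — FU → AL0|MU0|ME2|BR1|rd2|wr1
(5) want 1×MUL +2rd +1wr — FU → AL0|MU0|ME2|BR1|rd2|wr1
(6) want 1×ALU +2rd +1wr — FU → AL0|MU0|ME2|BR1|rd2|wr1
(7) want 1×BR +0rd +0wr — yes → AL0|MU0|ME2|BR0|rd2|wr1

reason(slot 5) = FU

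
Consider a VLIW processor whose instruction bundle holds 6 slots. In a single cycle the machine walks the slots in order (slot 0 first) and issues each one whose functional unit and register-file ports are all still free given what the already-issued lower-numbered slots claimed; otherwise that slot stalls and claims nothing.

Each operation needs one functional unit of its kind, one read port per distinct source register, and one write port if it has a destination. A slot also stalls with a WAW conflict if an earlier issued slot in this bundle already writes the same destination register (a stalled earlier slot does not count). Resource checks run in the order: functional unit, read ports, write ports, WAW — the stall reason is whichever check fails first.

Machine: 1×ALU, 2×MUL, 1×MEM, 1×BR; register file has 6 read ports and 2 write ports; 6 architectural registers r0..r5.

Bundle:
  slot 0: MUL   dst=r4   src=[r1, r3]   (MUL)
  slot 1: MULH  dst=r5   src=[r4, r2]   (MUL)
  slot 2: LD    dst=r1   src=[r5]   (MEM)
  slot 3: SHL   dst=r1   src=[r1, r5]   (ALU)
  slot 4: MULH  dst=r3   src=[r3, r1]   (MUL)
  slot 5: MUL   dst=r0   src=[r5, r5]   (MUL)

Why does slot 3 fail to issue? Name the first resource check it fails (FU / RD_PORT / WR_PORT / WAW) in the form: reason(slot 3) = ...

[0] MUL needs rd=2 wr=1: ok; after: ALU=1 MUL=1 MEM=1 BR=1, R=4, W=1
[1] MUL needs rd=2 wr=1: ok; after: ALU=1 MUL=0 MEM=1 BR=1, R=2, W=0
[2] MEM needs rd=1 wr=1: WR_PORT; after: ALU=1 MUL=0 MEM=1 BR=1, R=2, W=0
[3] ALU needs rd=2 wr=1: WR_PORT; after: ALU=1 MUL=0 MEM=1 BR=1, R=2, W=0
[4] MUL needs rd=2 wr=1: FU; after: ALU=1 MUL=0 MEM=1 BR=1, R=2, W=0
[5] MUL needs rd=1 wr=1: FU; after: ALU=1 MUL=0 MEM=1 BR=1, R=2, W=0

reason(slot 3) = WR_PORT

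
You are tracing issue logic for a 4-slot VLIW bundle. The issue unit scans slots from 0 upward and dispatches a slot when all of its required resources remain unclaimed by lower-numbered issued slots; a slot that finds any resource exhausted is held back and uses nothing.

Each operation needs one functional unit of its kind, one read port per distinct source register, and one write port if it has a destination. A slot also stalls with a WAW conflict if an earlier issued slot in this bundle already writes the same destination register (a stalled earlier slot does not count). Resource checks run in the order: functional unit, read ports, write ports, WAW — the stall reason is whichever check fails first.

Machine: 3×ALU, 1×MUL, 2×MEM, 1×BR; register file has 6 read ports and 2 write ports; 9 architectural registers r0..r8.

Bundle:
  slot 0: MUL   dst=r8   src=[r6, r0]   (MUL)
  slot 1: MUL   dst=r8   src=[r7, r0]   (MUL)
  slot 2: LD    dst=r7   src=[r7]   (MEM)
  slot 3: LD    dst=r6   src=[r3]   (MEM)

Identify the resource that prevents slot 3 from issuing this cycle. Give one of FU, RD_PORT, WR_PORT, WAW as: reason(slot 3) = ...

reason(slot 3) = WR_PORT

slot 0 (MUL): ISSUE — free A3,Mu0,Ld2,B1 rp4 wp1
slot 1 (MUL): stall FU — free A3,Mu0,Ld2,B1 rp4 wp1
slot 2 (MEM): ISSUE — free A3,Mu0,Ld1,B1 rp3 wp0
slot 3 (MEM): stall WR_PORT — free A3,Mu0,Ld1,B1 rp3 wp0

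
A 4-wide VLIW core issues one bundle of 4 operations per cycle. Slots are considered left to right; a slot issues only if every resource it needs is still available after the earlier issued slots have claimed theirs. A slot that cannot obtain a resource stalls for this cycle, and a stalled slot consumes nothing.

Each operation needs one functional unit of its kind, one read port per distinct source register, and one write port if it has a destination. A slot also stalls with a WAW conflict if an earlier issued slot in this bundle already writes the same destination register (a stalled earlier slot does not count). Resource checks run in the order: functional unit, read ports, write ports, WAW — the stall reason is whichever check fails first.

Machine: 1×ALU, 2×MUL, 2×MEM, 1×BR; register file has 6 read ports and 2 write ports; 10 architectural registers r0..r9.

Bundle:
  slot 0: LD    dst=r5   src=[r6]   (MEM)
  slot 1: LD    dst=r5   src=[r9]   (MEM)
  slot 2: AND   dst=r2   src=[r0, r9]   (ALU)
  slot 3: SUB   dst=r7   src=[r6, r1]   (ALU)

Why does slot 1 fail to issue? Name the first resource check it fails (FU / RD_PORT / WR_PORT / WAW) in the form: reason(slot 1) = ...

slot 0 (MEM): ISSUE — free A1,Mu2,Ld1,B1 rp5 wp1
slot 1 (MEM): stall WAW — free A1,Mu2,Ld1,B1 rp5 wp1
slot 2 (ALU): ISSUE — free A0,Mu2,Ld1,B1 rp3 wp0
slot 3 (ALU): stall FU — free A0,Mu2,Ld1,B1 rp3 wp0

reason(slot 1) = WAW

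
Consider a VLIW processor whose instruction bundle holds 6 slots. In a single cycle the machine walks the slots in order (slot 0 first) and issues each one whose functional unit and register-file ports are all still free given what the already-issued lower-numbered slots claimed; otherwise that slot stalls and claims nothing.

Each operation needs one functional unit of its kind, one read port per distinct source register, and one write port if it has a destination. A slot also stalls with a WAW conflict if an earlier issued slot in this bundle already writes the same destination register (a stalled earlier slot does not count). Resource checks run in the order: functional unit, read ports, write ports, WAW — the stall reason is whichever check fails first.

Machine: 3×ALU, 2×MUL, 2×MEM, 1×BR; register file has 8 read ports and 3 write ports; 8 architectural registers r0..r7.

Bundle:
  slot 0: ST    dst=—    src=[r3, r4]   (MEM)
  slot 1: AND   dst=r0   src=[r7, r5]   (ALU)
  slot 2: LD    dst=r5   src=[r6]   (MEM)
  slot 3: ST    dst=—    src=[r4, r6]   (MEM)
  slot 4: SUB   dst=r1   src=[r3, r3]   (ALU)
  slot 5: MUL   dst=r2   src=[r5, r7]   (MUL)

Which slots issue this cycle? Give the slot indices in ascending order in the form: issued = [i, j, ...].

issued = [0, 1, 2, 4]

(0) want 1×MEM +2rd +0wr — yes → AL3|MU2|ME1|BR1|rd6|wr3
(1) want 1×ALU +2rd +1wr — yes → AL2|MU2|ME1|BR1|rd4|wr2
(2) want 1×MEM +1rd +1wr — yes → AL2|MU2|ME0|BR1|rd3|wr1
(3) want 1×MEM +2rd +0wr — FU → AL2|MU2|ME0|BR1|rd3|wr1
(4) want 1×ALU +1rd +1wr — yes → AL1|MU2|ME0|BR1|rd2|wr0
(5) want 1×MUL +2rd +1wr — WR_PORT → AL1|MU2|ME0|BR1|rd2|wr0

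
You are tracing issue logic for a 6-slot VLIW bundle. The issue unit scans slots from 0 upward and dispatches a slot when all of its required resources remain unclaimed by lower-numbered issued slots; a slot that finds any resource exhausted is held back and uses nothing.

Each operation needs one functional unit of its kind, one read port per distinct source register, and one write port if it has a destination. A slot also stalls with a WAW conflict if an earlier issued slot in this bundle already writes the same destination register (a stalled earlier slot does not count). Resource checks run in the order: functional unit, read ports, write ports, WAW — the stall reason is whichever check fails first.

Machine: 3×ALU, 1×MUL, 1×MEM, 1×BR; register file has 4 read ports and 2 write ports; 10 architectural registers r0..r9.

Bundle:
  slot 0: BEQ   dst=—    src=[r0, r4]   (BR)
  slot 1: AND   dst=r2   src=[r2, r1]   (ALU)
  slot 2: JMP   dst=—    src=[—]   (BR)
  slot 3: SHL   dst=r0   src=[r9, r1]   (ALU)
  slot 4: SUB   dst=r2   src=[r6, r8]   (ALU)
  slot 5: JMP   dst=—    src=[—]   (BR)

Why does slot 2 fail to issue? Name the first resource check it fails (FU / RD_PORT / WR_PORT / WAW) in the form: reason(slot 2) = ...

reason(slot 2) = FU

#0 BR src=r0,r4 dispatched  <A:3 Mu:1 Ld:1 B:0 rd:2 wr:2>
#1 ALU src=r2,r1 dispatched  <A:2 Mu:1 Ld:1 B:0 rd:0 wr:1>
#2 BR src=- held:FU  <A:2 Mu:1 Ld:1 B:0 rd:0 wr:1>
#3 ALU src=r9,r1 held:RD_PORT  <A:2 Mu:1 Ld:1 B:0 rd:0 wr:1>
#4 ALU src=r6,r8 held:RD_PORT  <A:2 Mu:1 Ld:1 B:0 rd:0 wr:1>
#5 BR src=- held:FU  <A:2 Mu:1 Ld:1 B:0 rd:0 wr:1>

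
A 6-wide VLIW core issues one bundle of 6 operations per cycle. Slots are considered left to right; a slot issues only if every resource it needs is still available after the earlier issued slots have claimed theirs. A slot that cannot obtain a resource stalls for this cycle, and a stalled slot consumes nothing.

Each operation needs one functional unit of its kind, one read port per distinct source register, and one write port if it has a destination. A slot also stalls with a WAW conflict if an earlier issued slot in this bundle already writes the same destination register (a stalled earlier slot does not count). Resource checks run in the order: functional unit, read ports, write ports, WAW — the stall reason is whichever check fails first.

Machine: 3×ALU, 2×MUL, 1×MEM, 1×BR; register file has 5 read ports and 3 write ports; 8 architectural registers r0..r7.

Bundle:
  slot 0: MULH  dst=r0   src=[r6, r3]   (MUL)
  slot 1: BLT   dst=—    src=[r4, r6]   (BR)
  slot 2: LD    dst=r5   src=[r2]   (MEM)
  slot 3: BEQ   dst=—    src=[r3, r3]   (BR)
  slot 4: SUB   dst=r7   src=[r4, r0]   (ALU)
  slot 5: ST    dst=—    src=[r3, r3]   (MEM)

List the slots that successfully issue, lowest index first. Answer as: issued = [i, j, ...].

issued = [0, 1, 2]

(0) want 1×MUL +2rd +1wr — yes → AL3|MU1|ME1|BR1|rd3|wr2
(1) want 1×BR +2rd +0wr — yes → AL3|MU1|ME1|BR0|rd1|wr2
(2) want 1×MEM +1rd +1wr — yes → AL3|MU1|ME0|BR0|rd0|wr1
(3) want 1×BR +1rd +0wr — FU → AL3|MU1|ME0|BR0|rd0|wr1
(4) want 1×ALU +2rd +1wr — RD_PORT → AL3|MU1|ME0|BR0|rd0|wr1
(5) want 1×MEM +1rd +0wr — FU → AL3|MU1|ME0|BR0|rd0|wr1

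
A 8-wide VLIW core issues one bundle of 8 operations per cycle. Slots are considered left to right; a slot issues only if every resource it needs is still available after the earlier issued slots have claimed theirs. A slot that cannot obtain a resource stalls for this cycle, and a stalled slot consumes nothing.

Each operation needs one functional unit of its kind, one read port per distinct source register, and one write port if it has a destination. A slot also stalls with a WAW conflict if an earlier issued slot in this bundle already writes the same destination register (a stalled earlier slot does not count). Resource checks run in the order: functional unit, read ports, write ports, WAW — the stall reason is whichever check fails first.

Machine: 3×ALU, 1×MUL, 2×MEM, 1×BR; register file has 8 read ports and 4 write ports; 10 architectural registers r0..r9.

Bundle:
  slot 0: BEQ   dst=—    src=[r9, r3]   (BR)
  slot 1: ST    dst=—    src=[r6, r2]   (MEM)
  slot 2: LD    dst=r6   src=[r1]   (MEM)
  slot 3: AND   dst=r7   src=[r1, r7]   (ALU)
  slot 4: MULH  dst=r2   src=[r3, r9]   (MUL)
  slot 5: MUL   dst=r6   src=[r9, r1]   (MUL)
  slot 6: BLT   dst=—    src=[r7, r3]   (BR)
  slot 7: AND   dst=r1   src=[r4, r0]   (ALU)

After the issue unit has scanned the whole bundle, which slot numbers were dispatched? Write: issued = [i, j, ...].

  0. BR ⇒ go  {3A/1Mu/2Ld/0B | 6r 4w}
  1. MEM ⇒ go  {3A/1Mu/1Ld/0B | 4r 4w}
  2. MEM→r6 ⇒ go  {3A/1Mu/0Ld/0B | 3r 3w}
  3. ALU→r7 ⇒ go  {2A/1Mu/0Ld/0B | 1r 2w}
  4. MUL→r2 ⇒ no(RD_PORT)  {2A/1Mu/0Ld/0B | 1r 2w}
  5. MUL→r6 ⇒ no(RD_PORT)  {2A/1Mu/0Ld/0B | 1r 2w}
  6. BR ⇒ no(FU)  {2A/1Mu/0Ld/0B | 1r 2w}
  7. ALU→r1 ⇒ no(RD_PORT)  {2A/1Mu/0Ld/0B | 1r 2w}

issued = [0, 1, 2, 3]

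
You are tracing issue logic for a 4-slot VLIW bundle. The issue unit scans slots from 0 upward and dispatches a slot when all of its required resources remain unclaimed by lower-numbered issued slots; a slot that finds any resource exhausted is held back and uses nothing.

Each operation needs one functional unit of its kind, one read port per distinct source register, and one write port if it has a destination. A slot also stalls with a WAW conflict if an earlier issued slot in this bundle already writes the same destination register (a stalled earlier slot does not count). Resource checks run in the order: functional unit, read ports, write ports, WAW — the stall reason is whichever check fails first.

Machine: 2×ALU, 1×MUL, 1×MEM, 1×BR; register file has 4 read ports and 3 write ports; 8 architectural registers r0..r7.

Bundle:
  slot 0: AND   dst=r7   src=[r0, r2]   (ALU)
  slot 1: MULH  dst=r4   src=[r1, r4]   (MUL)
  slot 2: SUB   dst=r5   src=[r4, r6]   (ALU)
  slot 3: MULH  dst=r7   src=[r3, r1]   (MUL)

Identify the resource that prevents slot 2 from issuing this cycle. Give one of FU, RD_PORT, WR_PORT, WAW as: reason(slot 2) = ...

#0 ALU src=r0,r2 dispatched  <A:1 Mu:1 Ld:1 B:1 rd:2 wr:2>
#1 MUL src=r1,r4 dispatched  <A:1 Mu:0 Ld:1 B:1 rd:0 wr:1>
#2 ALU src=r4,r6 held:RD_PORT  <A:1 Mu:0 Ld:1 B:1 rd:0 wr:1>
#3 MUL src=r3,r1 held:FU  <A:1 Mu:0 Ld:1 B:1 rd:0 wr:1>

reason(slot 2) = RD_PORT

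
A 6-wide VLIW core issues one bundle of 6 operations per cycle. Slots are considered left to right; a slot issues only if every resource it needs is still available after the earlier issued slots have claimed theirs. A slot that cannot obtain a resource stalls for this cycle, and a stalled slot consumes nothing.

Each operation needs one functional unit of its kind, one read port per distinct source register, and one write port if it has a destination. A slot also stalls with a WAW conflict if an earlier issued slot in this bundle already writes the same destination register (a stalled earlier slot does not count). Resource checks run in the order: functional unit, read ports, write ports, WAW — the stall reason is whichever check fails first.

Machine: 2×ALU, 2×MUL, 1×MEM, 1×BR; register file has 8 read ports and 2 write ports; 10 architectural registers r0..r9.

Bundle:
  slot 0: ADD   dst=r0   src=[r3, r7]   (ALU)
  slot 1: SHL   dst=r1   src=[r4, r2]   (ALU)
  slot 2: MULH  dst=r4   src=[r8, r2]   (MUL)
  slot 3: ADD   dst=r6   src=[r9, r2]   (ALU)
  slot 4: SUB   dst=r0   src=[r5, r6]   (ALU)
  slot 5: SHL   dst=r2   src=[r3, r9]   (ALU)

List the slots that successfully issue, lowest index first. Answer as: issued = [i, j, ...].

issued = [0, 1]

slot 0 (ALU): ISSUE — free A1,Mu2,Ld1,B1 rp6 wp1
slot 1 (ALU): ISSUE — free A0,Mu2,Ld1,B1 rp4 wp0
slot 2 (MUL): stall WR_PORT — free A0,Mu2,Ld1,B1 rp4 wp0
slot 3 (ALU): stall FU — free A0,Mu2,Ld1,B1 rp4 wp0
slot 4 (ALU): stall FU — free A0,Mu2,Ld1,B1 rp4 wp0
slot 5 (ALU): stall FU — free A0,Mu2,Ld1,B1 rp4 wp0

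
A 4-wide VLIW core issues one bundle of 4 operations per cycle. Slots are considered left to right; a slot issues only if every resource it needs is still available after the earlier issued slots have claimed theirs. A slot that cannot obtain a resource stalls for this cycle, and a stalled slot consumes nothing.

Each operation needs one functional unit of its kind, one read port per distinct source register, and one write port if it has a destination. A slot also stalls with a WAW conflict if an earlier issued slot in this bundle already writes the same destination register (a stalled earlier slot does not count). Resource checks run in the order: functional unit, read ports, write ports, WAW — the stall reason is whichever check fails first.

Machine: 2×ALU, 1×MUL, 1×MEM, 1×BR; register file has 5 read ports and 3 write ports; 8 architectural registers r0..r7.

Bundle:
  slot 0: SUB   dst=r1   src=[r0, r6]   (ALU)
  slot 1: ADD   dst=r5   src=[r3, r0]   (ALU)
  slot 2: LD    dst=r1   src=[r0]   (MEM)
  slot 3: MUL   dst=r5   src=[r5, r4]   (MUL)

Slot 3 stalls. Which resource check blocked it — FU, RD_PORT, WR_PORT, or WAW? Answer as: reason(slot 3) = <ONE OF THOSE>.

reason(slot 3) = RD_PORT

slot 0 (ALU): ISSUE — free A1,Mu1,Ld1,B1 rp3 wp2
slot 1 (ALU): ISSUE — free A0,Mu1,Ld1,B1 rp1 wp1
slot 2 (MEM): stall WAW — free A0,Mu1,Ld1,B1 rp1 wp1
slot 3 (MUL): stall RD_PORT — free A0,Mu1,Ld1,B1 rp1 wp1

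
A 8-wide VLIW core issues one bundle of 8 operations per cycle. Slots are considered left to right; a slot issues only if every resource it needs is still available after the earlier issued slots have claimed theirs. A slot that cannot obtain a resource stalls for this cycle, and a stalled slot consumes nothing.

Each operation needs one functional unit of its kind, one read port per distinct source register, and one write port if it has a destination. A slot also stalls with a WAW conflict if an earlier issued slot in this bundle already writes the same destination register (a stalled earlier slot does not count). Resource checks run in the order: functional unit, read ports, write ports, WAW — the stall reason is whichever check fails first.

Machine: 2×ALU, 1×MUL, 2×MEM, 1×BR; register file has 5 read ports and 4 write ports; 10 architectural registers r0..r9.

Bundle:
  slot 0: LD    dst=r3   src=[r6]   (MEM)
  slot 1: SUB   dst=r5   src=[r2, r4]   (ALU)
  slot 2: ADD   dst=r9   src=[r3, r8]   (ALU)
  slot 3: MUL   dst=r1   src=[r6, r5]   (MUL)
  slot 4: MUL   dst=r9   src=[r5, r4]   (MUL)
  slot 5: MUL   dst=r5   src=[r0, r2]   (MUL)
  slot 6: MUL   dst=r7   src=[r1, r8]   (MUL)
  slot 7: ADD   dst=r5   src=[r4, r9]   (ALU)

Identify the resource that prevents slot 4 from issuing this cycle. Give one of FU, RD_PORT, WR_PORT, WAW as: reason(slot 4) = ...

reason(slot 4) = RD_PORT

(0) want 1×MEM +1rd +1wr — yes → AL2|MU1|ME1|BR1|rd4|wr3
(1) want 1×ALU +2rd +1wr — yes → AL1|MU1|ME1|BR1|rd2|wr2
(2) want 1×ALU +2rd +1wr — yes → AL0|MU1|ME1|BR1|rd0|wr1
(3) want 1×MUL +2rd +1wr — RD_PORT → AL0|MU1|ME1|BR1|rd0|wr1
(4) want 1×MUL +2rd +1wr — RD_PORT → AL0|MU1|ME1|BR1|rd0|wr1
(5) want 1×MUL +2rd +1wr — RD_PORT → AL0|MU1|ME1|BR1|rd0|wr1
(6) want 1×MUL +2rd +1wr — RD_PORT → AL0|MU1|ME1|BR1|rd0|wr1
(7) want 1×ALU +2rd +1wr — FU → AL0|MU1|ME1|BR1|rd0|wr1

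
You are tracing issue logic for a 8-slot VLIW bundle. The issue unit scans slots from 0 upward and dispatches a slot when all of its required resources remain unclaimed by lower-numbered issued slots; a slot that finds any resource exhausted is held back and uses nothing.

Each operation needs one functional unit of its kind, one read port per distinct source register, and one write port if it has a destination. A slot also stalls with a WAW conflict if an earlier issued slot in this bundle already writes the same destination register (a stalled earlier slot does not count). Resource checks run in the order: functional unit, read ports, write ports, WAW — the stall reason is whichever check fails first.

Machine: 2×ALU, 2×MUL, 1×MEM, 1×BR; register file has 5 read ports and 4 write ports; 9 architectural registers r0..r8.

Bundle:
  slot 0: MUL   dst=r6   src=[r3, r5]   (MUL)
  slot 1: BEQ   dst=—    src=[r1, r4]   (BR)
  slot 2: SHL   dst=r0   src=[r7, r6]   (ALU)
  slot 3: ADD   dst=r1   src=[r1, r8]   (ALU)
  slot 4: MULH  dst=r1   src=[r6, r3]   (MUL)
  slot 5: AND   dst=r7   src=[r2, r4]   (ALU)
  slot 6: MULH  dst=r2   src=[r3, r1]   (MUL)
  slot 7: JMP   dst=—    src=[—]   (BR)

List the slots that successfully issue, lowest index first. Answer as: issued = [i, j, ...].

issued = [0, 1]

(0) want 1×MUL +2rd +1wr — yes → AL2|MU1|ME1|BR1|rd3|wr3
(1) want 1×BR +2rd +0wr — yes → AL2|MU1|ME1|BR0|rd1|wr3
(2) want 1×ALU +2rd +1wr — RD_PORT → AL2|MU1|ME1|BR0|rd1|wr3
(3) want 1×ALU +2rd +1wr — RD_PORT → AL2|MU1|ME1|BR0|rd1|wr3
(4) want 1×MUL +2rd +1wr — RD_PORT → AL2|MU1|ME1|BR0|rd1|wr3
(5) want 1×ALU +2rd +1wr — RD_PORT → AL2|MU1|ME1|BR0|rd1|wr3
(6) want 1×MUL +2rd +1wr — RD_PORT → AL2|MU1|ME1|BR0|rd1|wr3
(7) want 1×BR +0rd +0wr — FU → AL2|MU1|ME1|BR0|rd1|wr3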